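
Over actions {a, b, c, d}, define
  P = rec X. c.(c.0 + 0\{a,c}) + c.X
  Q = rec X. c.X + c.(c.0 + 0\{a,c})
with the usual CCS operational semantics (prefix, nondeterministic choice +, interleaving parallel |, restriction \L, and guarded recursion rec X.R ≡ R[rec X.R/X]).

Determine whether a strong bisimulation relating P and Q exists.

bisimilar

LTS(P): 3 reachable states
  m0 = rec X. c.(c.0 + 0\{a,c}) + c.X | -c-> m0, -c-> m1
  m1 = c.0 + 0\{a,c} | -c-> m2
  m2 = 0 | ∅
LTS(Q): 3 reachable states
  n0 = rec X. c.X + c.(c.0 + 0\{a,c}) | -c-> n0, -c-> n1
  n1 = c.0 + 0\{a,c} | -c-> n2
  n2 = 0 | ∅
Bisimilarity quotient blocks:
  B0 = {m0, n0}
  B1 = {m1, n1}
  B2 = {m2, n2}
m0 ∈ B0, n0 ∈ B0 → same block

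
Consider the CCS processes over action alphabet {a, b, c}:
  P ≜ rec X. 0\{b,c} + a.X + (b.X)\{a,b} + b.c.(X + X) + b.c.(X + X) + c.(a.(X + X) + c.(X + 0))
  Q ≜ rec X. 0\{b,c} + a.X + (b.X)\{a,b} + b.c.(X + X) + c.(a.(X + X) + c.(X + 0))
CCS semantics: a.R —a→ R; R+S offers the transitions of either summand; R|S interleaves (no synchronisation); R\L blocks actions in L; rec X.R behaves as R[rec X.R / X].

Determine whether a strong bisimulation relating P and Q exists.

YES

P's transition system — 5 states:
  s0 = rec X. 0\{b,c} + a.X + (b.X)\{a,b} + b.c.(X + X) + b.c.(X + X) + c.(a.(X + X) + c.(X + 0)) :: --a--▸ s0, --b--▸ s1, --c--▸ s2
  s1 = c.((rec X. 0\{b,c} + a.X + (b.X)\{a,b} + b.c.(X + X) + b.c.(X + X) + c.(a.(X + X) + c.(X + 0))) + (rec X. 0\{b,c} + a.X + (b.X)\{a,b} + b.c.(X + X) + b.c.(X + X) + c.(a.(X + X) + c.(X + 0)))) :: --c--▸ s3
  s2 = a.((rec X. 0\{b,c} + a.X + (b.X)\{a,b} + b.c.(X + X) + b.c.(X + X) + c.(a.(X + X) + c.(X + 0))) + (rec X. 0\{b,c} + a.X + (b.X)\{a,b} + b.c.(X + X) + b.c.(X + X) + c.(a.(X + X) + c.(X + 0)))) + c.((rec X. 0\{b,c} + a.X + (b.X)\{a,b} + b.c.(X + X) + b.c.(X + X) + c.(a.(X + X) + c.(X + 0))) + 0) :: --a--▸ s3, --c--▸ s4
  s3 = (rec X. 0\{b,c} + a.X + (b.X)\{a,b} + b.c.(X + X) + b.c.(X + X) + c.(a.(X + X) + c.(X + 0))) + (rec X. 0\{b,c} + a.X + (b.X)\{a,b} + b.c.(X + X) + b.c.(X + X) + c.(a.(X + X) + c.(X + 0))) :: --a--▸ s0, --b--▸ s1, --c--▸ s2
  s4 = (rec X. 0\{b,c} + a.X + (b.X)\{a,b} + b.c.(X + X) + b.c.(X + X) + c.(a.(X + X) + c.(X + 0))) + 0 :: --a--▸ s0, --b--▸ s1, --c--▸ s2
Q's transition system — 5 states:
  t0 = rec X. 0\{b,c} + a.X + (b.X)\{a,b} + b.c.(X + X) + c.(a.(X + X) + c.(X + 0)) :: --a--▸ t0, --b--▸ t1, --c--▸ t2
  t1 = c.((rec X. 0\{b,c} + a.X + (b.X)\{a,b} + b.c.(X + X) + c.(a.(X + X) + c.(X + 0))) + (rec X. 0\{b,c} + a.X + (b.X)\{a,b} + b.c.(X + X) + c.(a.(X + X) + c.(X + 0)))) :: --c--▸ t3
  t2 = a.((rec X. 0\{b,c} + a.X + (b.X)\{a,b} + b.c.(X + X) + c.(a.(X + X) + c.(X + 0))) + (rec X. 0\{b,c} + a.X + (b.X)\{a,b} + b.c.(X + X) + c.(a.(X + X) + c.(X + 0)))) + c.((rec X. 0\{b,c} + a.X + (b.X)\{a,b} + b.c.(X + X) + c.(a.(X + X) + c.(X + 0))) + 0) :: --a--▸ t3, --c--▸ t4
  t3 = (rec X. 0\{b,c} + a.X + (b.X)\{a,b} + b.c.(X + X) + c.(a.(X + X) + c.(X + 0))) + (rec X. 0\{b,c} + a.X + (b.X)\{a,b} + b.c.(X + X) + c.(a.(X + X) + c.(X + 0))) :: --a--▸ t0, --b--▸ t1, --c--▸ t2
  t4 = (rec X. 0\{b,c} + a.X + (b.X)\{a,b} + b.c.(X + X) + c.(a.(X + X) + c.(X + 0))) + 0 :: --a--▸ t0, --b--▸ t1, --c--▸ t2
Bisimilarity quotient blocks:
  B0 = {s0, s3, s4, t0, t3, t4}
  B1 = {s1, t1}
  B2 = {s2, t2}
s0 ∈ B0, t0 ∈ B0 → same block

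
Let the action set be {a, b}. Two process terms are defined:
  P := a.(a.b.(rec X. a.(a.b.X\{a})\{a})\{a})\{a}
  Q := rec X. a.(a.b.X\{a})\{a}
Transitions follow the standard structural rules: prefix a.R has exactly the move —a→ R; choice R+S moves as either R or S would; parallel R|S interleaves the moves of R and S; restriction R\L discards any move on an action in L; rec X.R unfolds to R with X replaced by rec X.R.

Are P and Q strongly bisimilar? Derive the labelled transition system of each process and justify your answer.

P ~ Q

P's transition system — 2 states:
  u0 = a.(a.b.(rec X. a.(a.b.X\{a})\{a})\{a})\{a} has moves -a-> u1
  u1 = (a.b.(rec X. a.(a.b.X\{a})\{a})\{a})\{a} has moves deadlocked
Q's transition system — 2 states:
  v0 = rec X. a.(a.b.X\{a})\{a} has moves -a-> v1
  v1 = (a.b.(rec X. a.(a.b.X\{a})\{a})\{a})\{a} has moves deadlocked
Partition-refinement fixed point:
  B0 = {u0, v0}
  B1 = {u1, v1}
u0 ∈ B0, v0 ∈ B0 → same block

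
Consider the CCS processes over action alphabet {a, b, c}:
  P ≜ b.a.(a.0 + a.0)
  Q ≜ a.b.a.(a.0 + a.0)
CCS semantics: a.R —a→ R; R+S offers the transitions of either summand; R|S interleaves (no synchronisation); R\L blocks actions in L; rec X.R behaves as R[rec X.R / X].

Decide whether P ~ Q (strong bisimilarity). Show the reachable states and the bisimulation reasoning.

P ≁ Q

Reachable graph of P (4 states):
  p0 = b.a.(a.0 + a.0) → -b-> p1
  p1 = a.(a.0 + a.0) → -a-> p2
  p2 = a.0 + a.0 → -a-> p3
  p3 = 0 → stopped
Reachable graph of Q (5 states):
  q0 = a.b.a.(a.0 + a.0) → -a-> q1
  q1 = b.a.(a.0 + a.0) → -b-> q2
  q2 = a.(a.0 + a.0) → -a-> q3
  q3 = a.0 + a.0 → -a-> q4
  q4 = 0 → stopped
Partition-refinement fixed point:
  B0 = {p0, q1}
  B1 = {p1, q2}
  B2 = {p2, q3}
  B3 = {p3, q4}
  B4 = {q0}
p0 ∈ B0, q0 ∈ B4 → different blocks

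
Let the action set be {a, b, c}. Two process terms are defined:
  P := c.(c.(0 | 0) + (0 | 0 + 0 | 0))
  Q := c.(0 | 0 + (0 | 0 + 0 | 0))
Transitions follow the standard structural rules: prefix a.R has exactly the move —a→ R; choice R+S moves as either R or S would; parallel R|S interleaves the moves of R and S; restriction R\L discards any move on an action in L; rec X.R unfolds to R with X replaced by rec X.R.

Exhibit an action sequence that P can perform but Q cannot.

Reachable graph of P (3 states):
  p0 = c.(c.(0 | 0) + (0 | 0 + 0 | 0)) :: —c→ p1
  p1 = c.(0 | 0) + (0 | 0 + 0 | 0) :: —c→ p2
  p2 = 0 | 0 :: ·
Reachable graph of Q (2 states):
  q0 = c.(0 | 0 + (0 | 0 + 0 | 0)) :: —c→ q1
  q1 = 0 | 0 + (0 | 0 + 0 | 0) :: ·
Executing cc from P (initial set {p0}):
  after c @ step 1: {p1}
  after c @ step 2: {p2}
  — P admits the full trace.
Executing cc from Q (initial set {q0}):
  after c @ step 1: {q1}
  after c @ step 2: ∅  — Q cannot continue

cc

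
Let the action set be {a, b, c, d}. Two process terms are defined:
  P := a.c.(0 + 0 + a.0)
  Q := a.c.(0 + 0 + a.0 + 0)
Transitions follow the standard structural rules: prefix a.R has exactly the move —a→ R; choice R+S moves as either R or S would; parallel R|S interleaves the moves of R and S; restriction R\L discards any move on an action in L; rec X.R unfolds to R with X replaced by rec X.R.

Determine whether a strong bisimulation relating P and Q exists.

P's transition system — 4 states:
  p0 = a.c.(0 + 0 + a.0) :: =a=> p1
  p1 = c.(0 + 0 + a.0) :: =c=> p2
  p2 = 0 + 0 + a.0 :: =a=> p3
  p3 = 0 :: deadlocked
Q's transition system — 4 states:
  q0 = a.c.(0 + 0 + a.0 + 0) :: =a=> q1
  q1 = c.(0 + 0 + a.0 + 0) :: =c=> q2
  q2 = 0 + 0 + a.0 + 0 :: =a=> q3
  q3 = 0 :: deadlocked
Coarsest stable partition (strong bisimilarity classes):
  B0 = {p0, q0}
  B1 = {p1, q1}
  B2 = {p2, q2}
  B3 = {p3, q3}
p0 ∈ B0, q0 ∈ B0 → same block

P ~ Q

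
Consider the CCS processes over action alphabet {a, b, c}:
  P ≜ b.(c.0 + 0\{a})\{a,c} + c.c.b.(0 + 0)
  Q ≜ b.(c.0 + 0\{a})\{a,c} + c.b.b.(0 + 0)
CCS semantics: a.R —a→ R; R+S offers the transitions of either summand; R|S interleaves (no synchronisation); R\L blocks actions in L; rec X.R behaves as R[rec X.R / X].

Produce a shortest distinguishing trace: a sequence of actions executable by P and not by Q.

P's transition system — 5 states:
  u0 = b.(c.0 + 0\{a})\{a,c} + c.c.b.(0 + 0) has moves ··b··> u1, ··c··> u2
  u1 = (c.0 + 0\{a})\{a,c} has moves stopped
  u2 = c.b.(0 + 0) has moves ··c··> u3
  u3 = b.(0 + 0) has moves ··b··> u4
  u4 = 0 + 0 has moves stopped
Q's transition system — 5 states:
  v0 = b.(c.0 + 0\{a})\{a,c} + c.b.b.(0 + 0) has moves ··b··> v1, ··c··> v2
  v1 = (c.0 + 0\{a})\{a,c} has moves stopped
  v2 = b.b.(0 + 0) has moves ··b··> v3
  v3 = b.(0 + 0) has moves ··b··> v4
  v4 = 0 + 0 has moves stopped
Executing cc from P (initial set {u0}):
  step 1 (c): {u2}
  step 2 (c): {u3}
  — P admits the full trace.
Executing cc from Q (initial set {v0}):
  step 1 (c): {v2}
  step 2 (c): no successor for Q

cc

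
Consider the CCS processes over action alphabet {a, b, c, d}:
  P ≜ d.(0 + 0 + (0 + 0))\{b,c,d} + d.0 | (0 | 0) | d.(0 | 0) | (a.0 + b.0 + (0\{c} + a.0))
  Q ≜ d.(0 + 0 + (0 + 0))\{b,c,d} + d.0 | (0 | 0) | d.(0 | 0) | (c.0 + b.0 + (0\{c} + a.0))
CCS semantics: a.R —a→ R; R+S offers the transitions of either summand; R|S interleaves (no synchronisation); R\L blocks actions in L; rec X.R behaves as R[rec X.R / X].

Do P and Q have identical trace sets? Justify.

Reachable graph of P (9 states):
  s0 = d.(0 + 0 + (0 + 0))\{b,c,d} + d.0 | (0 | 0) | d.(0 | 0) | (a.0 + b.0 + (0\{c} + a.0)) :: —a→ s1, —b→ s1, —d→ s2, —d→ s3, —d→ s4
  s1 = d.0 | (0 | 0) | d.(0 | 0) | 0 :: —d→ s5, —d→ s6
  s2 = (0 + 0 + (0 + 0))\{b,c,d} :: deadlocked
  s3 = 0 | (0 | 0) | d.(0 | 0) | (a.0 + b.0 + (0\{c} + a.0)) :: —a→ s5, —b→ s5, —d→ s7
  s4 = d.0 | (0 | 0) | (0 | 0) | (a.0 + b.0 + (0\{c} + a.0)) :: —a→ s6, —b→ s6, —d→ s7
  s5 = 0 | (0 | 0) | d.(0 | 0) | 0 :: —d→ s8
  s6 = d.0 | (0 | 0) | (0 | 0) | 0 :: —d→ s8
  s7 = 0 | (0 | 0) | (0 | 0) | (a.0 + b.0 + (0\{c} + a.0)) :: —a→ s8, —b→ s8
  s8 = 0 | (0 | 0) | (0 | 0) | 0 :: deadlocked
Reachable graph of Q (9 states):
  t0 = d.(0 + 0 + (0 + 0))\{b,c,d} + d.0 | (0 | 0) | d.(0 | 0) | (c.0 + b.0 + (0\{c} + a.0)) :: —a→ t1, —b→ t1, —c→ t1, —d→ t2, —d→ t3, —d→ t4
  t1 = d.0 | (0 | 0) | d.(0 | 0) | 0 :: —d→ t5, —d→ t6
  t2 = (0 + 0 + (0 + 0))\{b,c,d} :: deadlocked
  t3 = 0 | (0 | 0) | d.(0 | 0) | (c.0 + b.0 + (0\{c} + a.0)) :: —a→ t5, —b→ t5, —c→ t5, —d→ t7
  t4 = d.0 | (0 | 0) | (0 | 0) | (c.0 + b.0 + (0\{c} + a.0)) :: —a→ t6, —b→ t6, —c→ t6, —d→ t7
  t5 = 0 | (0 | 0) | d.(0 | 0) | 0 :: —d→ t8
  t6 = d.0 | (0 | 0) | (0 | 0) | 0 :: —d→ t8
  t7 = 0 | (0 | 0) | (0 | 0) | (c.0 + b.0 + (0\{c} + a.0)) :: —a→ t8, —b→ t8, —c→ t8
  t8 = 0 | (0 | 0) | (0 | 0) | 0 :: deadlocked
Trace ⟨c⟩ through Q, begin at {t0}:
  after c @ step 1: {t1}
  — Q admits the full trace.
Trace ⟨c⟩ through P, begin at {s0}:
  after c @ step 1: ∅ (P stuck)

traces(P) ≠ traces(Q) — witness ⟨c⟩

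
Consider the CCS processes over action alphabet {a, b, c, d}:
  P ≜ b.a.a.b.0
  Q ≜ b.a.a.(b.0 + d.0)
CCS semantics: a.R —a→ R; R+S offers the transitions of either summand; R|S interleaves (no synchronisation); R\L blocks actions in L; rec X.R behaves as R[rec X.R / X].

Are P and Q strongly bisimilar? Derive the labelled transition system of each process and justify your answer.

P ≁ Q

LTS(P): 5 reachable states
  m0 = b.a.a.b.0 :: --b--▸ m1
  m1 = a.a.b.0 :: --a--▸ m2
  m2 = a.b.0 :: --a--▸ m3
  m3 = b.0 :: --b--▸ m4
  m4 = 0 :: (no moves)
LTS(Q): 5 reachable states
  n0 = b.a.a.(b.0 + d.0) :: --b--▸ n1
  n1 = a.a.(b.0 + d.0) :: --a--▸ n2
  n2 = a.(b.0 + d.0) :: --a--▸ n3
  n3 = b.0 + d.0 :: --b--▸ n4, --d--▸ n4
  n4 = 0 :: (no moves)
Bisimilarity quotient blocks:
  B0 = {m0}
  B1 = {m1}
  B2 = {m2}
  B3 = {m3}
  B4 = {m4, n4}
  B5 = {n0}
  B6 = {n1}
  B7 = {n2}
  B8 = {n3}
m0 ∈ B0, n0 ∈ B5 → different blocks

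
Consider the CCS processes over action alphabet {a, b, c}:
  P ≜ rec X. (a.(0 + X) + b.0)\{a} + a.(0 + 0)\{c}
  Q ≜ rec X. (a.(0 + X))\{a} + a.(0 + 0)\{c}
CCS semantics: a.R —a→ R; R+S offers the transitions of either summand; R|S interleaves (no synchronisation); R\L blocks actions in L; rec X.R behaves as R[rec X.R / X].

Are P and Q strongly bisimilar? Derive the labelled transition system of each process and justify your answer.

NO

LTS(P): 3 reachable states
  u0 = rec X. (a.(0 + X) + b.0)\{a} + a.(0 + 0)\{c} has moves -a-> u1, -b-> u2
  u1 = (0 + 0)\{c} has moves ·
  u2 = 0\{a} has moves ·
LTS(Q): 2 reachable states
  v0 = rec X. (a.(0 + X))\{a} + a.(0 + 0)\{c} has moves -a-> v1
  v1 = (0 + 0)\{c} has moves ·
Partition-refinement fixed point:
  B0 = {u0}
  B1 = {u1, u2, v1}
  B2 = {v0}
u0 ∈ B0, v0 ∈ B2 → different blocks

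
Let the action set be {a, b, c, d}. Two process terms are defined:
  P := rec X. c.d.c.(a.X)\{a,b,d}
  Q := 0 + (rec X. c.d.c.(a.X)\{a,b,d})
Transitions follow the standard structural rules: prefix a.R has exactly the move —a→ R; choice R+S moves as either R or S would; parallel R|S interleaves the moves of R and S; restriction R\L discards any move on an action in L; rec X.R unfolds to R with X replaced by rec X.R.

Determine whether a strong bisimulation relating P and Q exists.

P's transition system — 4 states:
  p0 = rec X. c.d.c.(a.X)\{a,b,d} :: =c=> p1
  p1 = d.c.(a.(rec X. c.d.c.(a.X)\{a,b,d}))\{a,b,d} :: =d=> p2
  p2 = c.(a.(rec X. c.d.c.(a.X)\{a,b,d}))\{a,b,d} :: =c=> p3
  p3 = (a.(rec X. c.d.c.(a.X)\{a,b,d}))\{a,b,d} :: (no moves)
Q's transition system — 4 states:
  q0 = 0 + (rec X. c.d.c.(a.X)\{a,b,d}) :: =c=> q1
  q1 = d.c.(a.(rec X. c.d.c.(a.X)\{a,b,d}))\{a,b,d} :: =d=> q2
  q2 = c.(a.(rec X. c.d.c.(a.X)\{a,b,d}))\{a,b,d} :: =c=> q3
  q3 = (a.(rec X. c.d.c.(a.X)\{a,b,d}))\{a,b,d} :: (no moves)
Partition-refinement fixed point:
  B0 = {p0, q0}
  B1 = {p1, q1}
  B2 = {p2, q2}
  B3 = {p3, q3}
p0 ∈ B0, q0 ∈ B0 → same block

bisimilar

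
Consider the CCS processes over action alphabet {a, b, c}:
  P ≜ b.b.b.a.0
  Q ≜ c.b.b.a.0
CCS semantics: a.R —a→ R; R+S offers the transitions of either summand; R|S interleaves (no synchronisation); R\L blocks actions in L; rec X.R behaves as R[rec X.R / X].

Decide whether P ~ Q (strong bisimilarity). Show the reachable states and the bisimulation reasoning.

not bisimilar

Reachable graph of P (5 states):
  p0 = b.b.b.a.0 ⊢ —b→ p1
  p1 = b.b.a.0 ⊢ —b→ p2
  p2 = b.a.0 ⊢ —b→ p3
  p3 = a.0 ⊢ —a→ p4
  p4 = 0 ⊢ stopped
Reachable graph of Q (5 states):
  q0 = c.b.b.a.0 ⊢ —c→ q1
  q1 = b.b.a.0 ⊢ —b→ q2
  q2 = b.a.0 ⊢ —b→ q3
  q3 = a.0 ⊢ —a→ q4
  q4 = 0 ⊢ stopped
Bisimilarity quotient blocks:
  B0 = {p0}
  B1 = {p1, q1}
  B2 = {p2, q2}
  B3 = {p3, q3}
  B4 = {p4, q4}
  B5 = {q0}
p0 ∈ B0, q0 ∈ B5 → different blocks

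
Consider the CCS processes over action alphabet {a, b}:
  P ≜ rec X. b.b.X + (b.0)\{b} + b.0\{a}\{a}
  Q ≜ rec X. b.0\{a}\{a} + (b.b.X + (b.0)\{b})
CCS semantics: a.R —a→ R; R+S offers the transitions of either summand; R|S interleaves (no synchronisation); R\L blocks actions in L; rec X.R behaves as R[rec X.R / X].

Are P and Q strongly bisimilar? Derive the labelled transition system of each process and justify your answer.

YES

LTS(P): 3 reachable states
  u0 = rec X. b.b.X + (b.0)\{b} + b.0\{a}\{a} ⊢ --b--▸ u1, --b--▸ u2
  u1 = 0\{a}\{a} ⊢ ·
  u2 = b.(rec X. b.b.X + (b.0)\{b} + b.0\{a}\{a}) ⊢ --b--▸ u0
LTS(Q): 3 reachable states
  v0 = rec X. b.0\{a}\{a} + (b.b.X + (b.0)\{b}) ⊢ --b--▸ v1, --b--▸ v2
  v1 = 0\{a}\{a} ⊢ ·
  v2 = b.(rec X. b.0\{a}\{a} + (b.b.X + (b.0)\{b})) ⊢ --b--▸ v0
Bisimilarity quotient blocks:
  B0 = {u0, v0}
  B1 = {u1, v1}
  B2 = {u2, v2}
u0 ∈ B0, v0 ∈ B0 → same block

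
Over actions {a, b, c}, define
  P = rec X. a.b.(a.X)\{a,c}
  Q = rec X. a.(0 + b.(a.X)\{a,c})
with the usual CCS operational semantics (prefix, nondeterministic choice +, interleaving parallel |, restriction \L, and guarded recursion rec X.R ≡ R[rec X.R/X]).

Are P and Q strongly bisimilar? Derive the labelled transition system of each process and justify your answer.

YES

LTS(P): 3 reachable states
  s0 = rec X. a.b.(a.X)\{a,c} has moves ··a··> s1
  s1 = b.(a.(rec X. a.b.(a.X)\{a,c}))\{a,c} has moves ··b··> s2
  s2 = (a.(rec X. a.b.(a.X)\{a,c}))\{a,c} has moves stopped
LTS(Q): 3 reachable states
  t0 = rec X. a.(0 + b.(a.X)\{a,c}) has moves ··a··> t1
  t1 = 0 + b.(a.(rec X. a.(0 + b.(a.X)\{a,c})))\{a,c} has moves ··b··> t2
  t2 = (a.(rec X. a.(0 + b.(a.X)\{a,c})))\{a,c} has moves stopped
Bisimilarity quotient blocks:
  B0 = {s0, t0}
  B1 = {s1, t1}
  B2 = {s2, t2}
s0 ∈ B0, t0 ∈ B0 → same block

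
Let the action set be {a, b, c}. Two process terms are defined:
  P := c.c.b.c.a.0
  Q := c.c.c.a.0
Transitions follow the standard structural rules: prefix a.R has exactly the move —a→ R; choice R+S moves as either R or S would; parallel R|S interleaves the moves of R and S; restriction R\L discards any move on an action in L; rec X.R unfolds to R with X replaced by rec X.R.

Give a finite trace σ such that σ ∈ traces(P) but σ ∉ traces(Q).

Reachable graph of P (6 states):
  u0 = c.c.b.c.a.0 :: —c→ u1
  u1 = c.b.c.a.0 :: —c→ u2
  u2 = b.c.a.0 :: —b→ u3
  u3 = c.a.0 :: —c→ u4
  u4 = a.0 :: —a→ u5
  u5 = 0 :: ·
Reachable graph of Q (5 states):
  v0 = c.c.c.a.0 :: —c→ v1
  v1 = c.c.a.0 :: —c→ v2
  v2 = c.a.0 :: —c→ v3
  v3 = a.0 :: —a→ v4
  v4 = 0 :: ·
Executing ccb from P (initial set {u0}):
  step 1 (c): {u1}
  step 2 (c): {u2}
  step 3 (b): {u3}
  P completes σ.
Executing ccb from Q (initial set {v0}):
  step 1 (c): {v1}
  step 2 (c): {v2}
  step 3 (b): ∅ (Q stuck)

ccb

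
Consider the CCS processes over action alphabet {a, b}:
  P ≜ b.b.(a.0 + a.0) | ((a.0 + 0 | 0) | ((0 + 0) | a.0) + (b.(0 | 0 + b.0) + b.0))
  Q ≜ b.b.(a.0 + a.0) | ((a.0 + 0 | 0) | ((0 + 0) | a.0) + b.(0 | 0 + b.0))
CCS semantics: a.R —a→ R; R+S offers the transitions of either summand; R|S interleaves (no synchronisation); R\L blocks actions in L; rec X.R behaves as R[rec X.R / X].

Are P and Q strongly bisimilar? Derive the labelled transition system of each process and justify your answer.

NO

P's transition system — 24 states:
  s0 = b.b.(a.0 + a.0) | ((a.0 + 0 | 0) | ((0 + 0) | a.0) + (b.(0 | 0 + b.0) + b.0)) ⊢ =a=> s1, =a=> s2, =b=> s3, =b=> s4, =b=> s5
  s1 = b.b.(a.0 + a.0) | ((a.0 + 0 | 0) | ((0 + 0) | 0)) ⊢ =a=> s6, =b=> s7
  s2 = b.b.(a.0 + a.0) | (0 | ((0 + 0) | a.0)) ⊢ =a=> s6, =b=> s8
  s3 = b.(a.0 + a.0) | ((a.0 + 0 | 0) | ((0 + 0) | a.0) + (b.(0 | 0 + b.0) + b.0)) ⊢ =a=> s7, =a=> s8, =b=> s10, =b=> s11, =b=> s9
  s4 = b.b.(a.0 + a.0) | (0 | 0 + b.0) ⊢ =b=> s10, =b=> s5
  s5 = b.b.(a.0 + a.0) | 0 ⊢ =b=> s11
  s6 = b.b.(a.0 + a.0) | (0 | ((0 + 0) | 0)) ⊢ =b=> s12
  s7 = b.(a.0 + a.0) | ((a.0 + 0 | 0) | ((0 + 0) | 0)) ⊢ =a=> s12, =b=> s13
  s8 = b.(a.0 + a.0) | (0 | ((0 + 0) | a.0)) ⊢ =a=> s12, =b=> s14
  s9 = (a.0 + a.0) | ((a.0 + 0 | 0) | ((0 + 0) | a.0) + (b.(0 | 0 + b.0) + b.0)) ⊢ =a=> s13, =a=> s14, =a=> s15, =b=> s16, =b=> s17
  s10 = b.(a.0 + a.0) | (0 | 0 + b.0) ⊢ =b=> s11, =b=> s16
  s11 = b.(a.0 + a.0) | 0 ⊢ =b=> s17
  s12 = b.(a.0 + a.0) | (0 | ((0 + 0) | 0)) ⊢ =b=> s18
  s13 = (a.0 + a.0) | ((a.0 + 0 | 0) | ((0 + 0) | 0)) ⊢ =a=> s18, =a=> s19
  s14 = (a.0 + a.0) | (0 | ((0 + 0) | a.0)) ⊢ =a=> s18, =a=> s20
  s15 = 0 | ((a.0 + 0 | 0) | ((0 + 0) | a.0) + (b.(0 | 0 + b.0) + b.0)) ⊢ =a=> s19, =a=> s20, =b=> s21, =b=> s22
  s16 = (a.0 + a.0) | (0 | 0 + b.0) ⊢ =a=> s21, =b=> s17
  s17 = (a.0 + a.0) | 0 ⊢ =a=> s22
  s18 = (a.0 + a.0) | (0 | ((0 + 0) | 0)) ⊢ =a=> s23
  s19 = 0 | ((a.0 + 0 | 0) | ((0 + 0) | 0)) ⊢ =a=> s23
  s20 = 0 | (0 | ((0 + 0) | a.0)) ⊢ =a=> s23
  s21 = 0 | (0 | 0 + b.0) ⊢ =b=> s22
  s22 = 0 | 0 ⊢ deadlocked
  s23 = 0 | (0 | ((0 + 0) | 0)) ⊢ deadlocked
Q's transition system — 24 states:
  t0 = b.b.(a.0 + a.0) | ((a.0 + 0 | 0) | ((0 + 0) | a.0) + b.(0 | 0 + b.0)) ⊢ =a=> t1, =a=> t2, =b=> t3, =b=> t4
  t1 = b.b.(a.0 + a.0) | ((a.0 + 0 | 0) | ((0 + 0) | 0)) ⊢ =a=> t5, =b=> t6
  t2 = b.b.(a.0 + a.0) | (0 | ((0 + 0) | a.0)) ⊢ =a=> t5, =b=> t7
  t3 = b.(a.0 + a.0) | ((a.0 + 0 | 0) | ((0 + 0) | a.0) + b.(0 | 0 + b.0)) ⊢ =a=> t6, =a=> t7, =b=> t8, =b=> t9
  t4 = b.b.(a.0 + a.0) | (0 | 0 + b.0) ⊢ =b=> t10, =b=> t9
  t5 = b.b.(a.0 + a.0) | (0 | ((0 + 0) | 0)) ⊢ =b=> t11
  t6 = b.(a.0 + a.0) | ((a.0 + 0 | 0) | ((0 + 0) | 0)) ⊢ =a=> t11, =b=> t12
  t7 = b.(a.0 + a.0) | (0 | ((0 + 0) | a.0)) ⊢ =a=> t11, =b=> t13
  t8 = (a.0 + a.0) | ((a.0 + 0 | 0) | ((0 + 0) | a.0) + b.(0 | 0 + b.0)) ⊢ =a=> t12, =a=> t13, =a=> t14, =b=> t15
  t9 = b.(a.0 + a.0) | (0 | 0 + b.0) ⊢ =b=> t15, =b=> t16
  t10 = b.b.(a.0 + a.0) | 0 ⊢ =b=> t16
  t11 = b.(a.0 + a.0) | (0 | ((0 + 0) | 0)) ⊢ =b=> t17
  t12 = (a.0 + a.0) | ((a.0 + 0 | 0) | ((0 + 0) | 0)) ⊢ =a=> t17, =a=> t18
  t13 = (a.0 + a.0) | (0 | ((0 + 0) | a.0)) ⊢ =a=> t17, =a=> t19
  t14 = 0 | ((a.0 + 0 | 0) | ((0 + 0) | a.0) + b.(0 | 0 + b.0)) ⊢ =a=> t18, =a=> t19, =b=> t20
  t15 = (a.0 + a.0) | (0 | 0 + b.0) ⊢ =a=> t20, =b=> t21
  t16 = b.(a.0 + a.0) | 0 ⊢ =b=> t21
  t17 = (a.0 + a.0) | (0 | ((0 + 0) | 0)) ⊢ =a=> t22
  t18 = 0 | ((a.0 + 0 | 0) | ((0 + 0) | 0)) ⊢ =a=> t22
  t19 = 0 | (0 | ((0 + 0) | a.0)) ⊢ =a=> t22
  t20 = 0 | (0 | 0 + b.0) ⊢ =b=> t23
  t21 = (a.0 + a.0) | 0 ⊢ =a=> t23
  t22 = 0 | (0 | ((0 + 0) | 0)) ⊢ deadlocked
  t23 = 0 | 0 ⊢ deadlocked
Partition-refinement fixed point:
  B0 = {s0}
  B1 = {s1, s2, t1, t2}
  B2 = {s5, s6, t10, t5}
  B3 = {s11, s12, t11, t16}
  B4 = {s17, s18, s19, s20, t17, t18, t19, t21}
  B5 = {s22, s23, t22, t23}
  B6 = {s7, s8, t6, t7}
  B7 = {s13, s14, t12, t13}
  B8 = {s3}
  B9 = {s9}
  B10 = {s16, t15}
  B11 = {s21, t20}
  B12 = {s15}
  B13 = {s10, t9}
  B14 = {s4, t4}
  B15 = {t0}
  B16 = {t3}
  B17 = {t8}
  B18 = {t14}
s0 ∈ B0, t0 ∈ B15 → different blocks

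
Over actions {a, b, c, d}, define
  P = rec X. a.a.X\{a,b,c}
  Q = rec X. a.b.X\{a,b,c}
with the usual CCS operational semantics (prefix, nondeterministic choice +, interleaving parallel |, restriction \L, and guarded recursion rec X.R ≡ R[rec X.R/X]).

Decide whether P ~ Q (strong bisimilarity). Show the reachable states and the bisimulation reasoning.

NO

Reachable graph of P (3 states):
  u0 = rec X. a.a.X\{a,b,c} :: —a→ u1
  u1 = a.(rec X. a.a.X\{a,b,c})\{a,b,c} :: —a→ u2
  u2 = (rec X. a.a.X\{a,b,c})\{a,b,c} :: ∅
Reachable graph of Q (3 states):
  v0 = rec X. a.b.X\{a,b,c} :: —a→ v1
  v1 = b.(rec X. a.b.X\{a,b,c})\{a,b,c} :: —b→ v2
  v2 = (rec X. a.b.X\{a,b,c})\{a,b,c} :: ∅
Coarsest stable partition (strong bisimilarity classes):
  B0 = {u0}
  B1 = {u1}
  B2 = {u2, v2}
  B3 = {v0}
  B4 = {v1}
u0 ∈ B0, v0 ∈ B3 → different blocks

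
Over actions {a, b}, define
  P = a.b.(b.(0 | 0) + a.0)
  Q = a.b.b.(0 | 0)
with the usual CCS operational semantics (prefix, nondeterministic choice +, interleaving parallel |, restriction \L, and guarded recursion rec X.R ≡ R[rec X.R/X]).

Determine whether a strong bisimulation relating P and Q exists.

P's transition system — 5 states:
  s0 = a.b.(b.(0 | 0) + a.0) ⊢ =a=> s1
  s1 = b.(b.(0 | 0) + a.0) ⊢ =b=> s2
  s2 = b.(0 | 0) + a.0 ⊢ =a=> s3, =b=> s4
  s3 = 0 ⊢ stopped
  s4 = 0 | 0 ⊢ stopped
Q's transition system — 4 states:
  t0 = a.b.b.(0 | 0) ⊢ =a=> t1
  t1 = b.b.(0 | 0) ⊢ =b=> t2
  t2 = b.(0 | 0) ⊢ =b=> t3
  t3 = 0 | 0 ⊢ stopped
Bisimilarity quotient blocks:
  B0 = {s0}
  B1 = {s1}
  B2 = {s2}
  B3 = {s3, s4, t3}
  B4 = {t0}
  B5 = {t1}
  B6 = {t2}
s0 ∈ B0, t0 ∈ B4 → different blocks

NO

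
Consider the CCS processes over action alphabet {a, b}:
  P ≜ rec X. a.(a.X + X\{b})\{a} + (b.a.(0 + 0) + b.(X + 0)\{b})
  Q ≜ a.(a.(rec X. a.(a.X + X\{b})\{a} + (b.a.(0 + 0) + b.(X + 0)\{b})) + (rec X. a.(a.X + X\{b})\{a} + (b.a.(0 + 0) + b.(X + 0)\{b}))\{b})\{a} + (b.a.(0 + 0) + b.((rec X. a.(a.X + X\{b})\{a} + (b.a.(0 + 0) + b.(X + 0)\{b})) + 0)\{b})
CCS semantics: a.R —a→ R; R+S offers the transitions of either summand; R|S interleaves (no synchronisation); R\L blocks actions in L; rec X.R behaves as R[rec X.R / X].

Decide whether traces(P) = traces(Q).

LTS(P): 6 reachable states
  s0 = rec X. a.(a.X + X\{b})\{a} + (b.a.(0 + 0) + b.(X + 0)\{b}) → =a=> s1, =b=> s2, =b=> s3
  s1 = (a.(rec X. a.(a.X + X\{b})\{a} + (b.a.(0 + 0) + b.(X + 0)\{b})) + (rec X. a.(a.X + X\{b})\{a} + (b.a.(0 + 0) + b.(X + 0)\{b}))\{b})\{a} → stopped
  s2 = ((rec X. a.(a.X + X\{b})\{a} + (b.a.(0 + 0) + b.(X + 0)\{b})) + 0)\{b} → =a=> s4
  s3 = a.(0 + 0) → =a=> s5
  s4 = (a.(rec X. a.(a.X + X\{b})\{a} + (b.a.(0 + 0) + b.(X + 0)\{b})) + (rec X. a.(a.X + X\{b})\{a} + (b.a.(0 + 0) + b.(X + 0)\{b}))\{b})\{a}\{b} → stopped
  s5 = 0 + 0 → stopped
LTS(Q): 6 reachable states
  t0 = a.(a.(rec X. a.(a.X + X\{b})\{a} + (b.a.(0 + 0) + b.(X + 0)\{b})) + (rec X. a.(a.X + X\{b})\{a} + (b.a.(0 + 0) + b.(X + 0)\{b}))\{b})\{a} + (b.a.(0 + 0) + b.((rec X. a.(a.X + X\{b})\{a} + (b.a.(0 + 0) + b.(X + 0)\{b})) + 0)\{b}) → =a=> t1, =b=> t2, =b=> t3
  t1 = (a.(rec X. a.(a.X + X\{b})\{a} + (b.a.(0 + 0) + b.(X + 0)\{b})) + (rec X. a.(a.X + X\{b})\{a} + (b.a.(0 + 0) + b.(X + 0)\{b}))\{b})\{a} → stopped
  t2 = ((rec X. a.(a.X + X\{b})\{a} + (b.a.(0 + 0) + b.(X + 0)\{b})) + 0)\{b} → =a=> t4
  t3 = a.(0 + 0) → =a=> t5
  t4 = (a.(rec X. a.(a.X + X\{b})\{a} + (b.a.(0 + 0) + b.(X + 0)\{b})) + (rec X. a.(a.X + X\{b})\{a} + (b.a.(0 + 0) + b.(X + 0)\{b}))\{b})\{a}\{b} → stopped
  t5 = 0 + 0 → stopped
Bisimilarity quotient blocks:
  B0 = {s0, t0}
  B1 = {s1, s4, s5, t1, t4, t5}
  B2 = {s2, s3, t2, t3}
s0 ∈ B0, t0 ∈ B0 → same block
Bisimilar ⇒ trace-equivalent.

trace-equivalent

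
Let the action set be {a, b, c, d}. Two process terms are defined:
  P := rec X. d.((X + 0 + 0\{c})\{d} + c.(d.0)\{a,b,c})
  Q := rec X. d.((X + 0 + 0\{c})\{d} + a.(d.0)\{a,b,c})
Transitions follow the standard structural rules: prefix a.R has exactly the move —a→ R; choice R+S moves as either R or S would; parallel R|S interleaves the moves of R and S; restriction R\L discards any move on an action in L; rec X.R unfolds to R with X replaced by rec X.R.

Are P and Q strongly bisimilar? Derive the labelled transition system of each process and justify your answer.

Reachable graph of P (4 states):
  u0 = rec X. d.((X + 0 + 0\{c})\{d} + c.(d.0)\{a,b,c}) | —d→ u1
  u1 = ((rec X. d.((X + 0 + 0\{c})\{d} + c.(d.0)\{a,b,c})) + 0 + 0\{c})\{d} + c.(d.0)\{a,b,c} | —c→ u2
  u2 = (d.0)\{a,b,c} | —d→ u3
  u3 = 0\{a,b,c} | (no moves)
Reachable graph of Q (4 states):
  v0 = rec X. d.((X + 0 + 0\{c})\{d} + a.(d.0)\{a,b,c}) | —d→ v1
  v1 = ((rec X. d.((X + 0 + 0\{c})\{d} + a.(d.0)\{a,b,c})) + 0 + 0\{c})\{d} + a.(d.0)\{a,b,c} | —a→ v2
  v2 = (d.0)\{a,b,c} | —d→ v3
  v3 = 0\{a,b,c} | (no moves)
Bisimilarity quotient blocks:
  B0 = {u0}
  B1 = {u1}
  B2 = {u2, v2}
  B3 = {u3, v3}
  B4 = {v0}
  B5 = {v1}
u0 ∈ B0, v0 ∈ B4 → different blocks

P ≁ Q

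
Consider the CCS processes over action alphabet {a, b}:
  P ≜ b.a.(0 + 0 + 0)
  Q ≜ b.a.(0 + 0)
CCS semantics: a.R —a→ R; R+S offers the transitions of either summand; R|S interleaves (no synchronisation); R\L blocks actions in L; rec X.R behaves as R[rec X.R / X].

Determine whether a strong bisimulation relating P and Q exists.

YES

LTS(P): 3 reachable states
  m0 = b.a.(0 + 0 + 0) :: —b→ m1
  m1 = a.(0 + 0 + 0) :: —a→ m2
  m2 = 0 + 0 + 0 :: deadlocked
LTS(Q): 3 reachable states
  n0 = b.a.(0 + 0) :: —b→ n1
  n1 = a.(0 + 0) :: —a→ n2
  n2 = 0 + 0 :: deadlocked
Partition-refinement fixed point:
  B0 = {m0, n0}
  B1 = {m1, n1}
  B2 = {m2, n2}
m0 ∈ B0, n0 ∈ B0 → same block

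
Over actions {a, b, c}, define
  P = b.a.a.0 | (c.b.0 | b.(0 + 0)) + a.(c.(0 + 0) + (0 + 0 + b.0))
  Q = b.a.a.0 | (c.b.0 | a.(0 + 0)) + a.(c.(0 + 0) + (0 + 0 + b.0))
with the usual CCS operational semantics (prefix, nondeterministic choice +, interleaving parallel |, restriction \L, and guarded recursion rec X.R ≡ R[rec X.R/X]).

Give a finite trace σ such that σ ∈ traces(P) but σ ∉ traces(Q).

bb

Reachable graph of P (27 states):
  m0 = b.a.a.0 | (c.b.0 | b.(0 + 0)) + a.(c.(0 + 0) + (0 + 0 + b.0)) has moves --a--▸ m1, --b--▸ m2, --b--▸ m3, --c--▸ m4
  m1 = c.(0 + 0) + (0 + 0 + b.0) has moves --b--▸ m5, --c--▸ m6
  m2 = a.a.0 | (c.b.0 | b.(0 + 0)) has moves --a--▸ m7, --b--▸ m8, --c--▸ m9
  m3 = b.a.a.0 | (c.b.0 | (0 + 0)) has moves --b--▸ m8, --c--▸ m10
  m4 = b.a.a.0 | (b.0 | b.(0 + 0)) has moves --b--▸ m10, --b--▸ m11, --b--▸ m9
  m5 = 0 has moves (no moves)
  m6 = 0 + 0 has moves (no moves)
  m7 = a.0 | (c.b.0 | b.(0 + 0)) has moves --a--▸ m12, --b--▸ m13, --c--▸ m14
  m8 = a.a.0 | (c.b.0 | (0 + 0)) has moves --a--▸ m13, --c--▸ m15
  m9 = a.a.0 | (b.0 | b.(0 + 0)) has moves --a--▸ m14, --b--▸ m15, --b--▸ m16
  m10 = b.a.a.0 | (b.0 | (0 + 0)) has moves --b--▸ m15, --b--▸ m17
  m11 = b.a.a.0 | (0 | b.(0 + 0)) has moves --b--▸ m16, --b--▸ m17
  m12 = 0 | (c.b.0 | b.(0 + 0)) has moves --b--▸ m18, --c--▸ m19
  m13 = a.0 | (c.b.0 | (0 + 0)) has moves --a--▸ m18, --c--▸ m20
  m14 = a.0 | (b.0 | b.(0 + 0)) has moves --a--▸ m19, --b--▸ m20, --b--▸ m21
  m15 = a.a.0 | (b.0 | (0 + 0)) has moves --a--▸ m20, --b--▸ m22
  m16 = a.a.0 | (0 | b.(0 + 0)) has moves --a--▸ m21, --b--▸ m22
  m17 = b.a.a.0 | (0 | (0 + 0)) has moves --b--▸ m22
  m18 = 0 | (c.b.0 | (0 + 0)) has moves --c--▸ m23
  m19 = 0 | (b.0 | b.(0 + 0)) has moves --b--▸ m23, --b--▸ m24
  m20 = a.0 | (b.0 | (0 + 0)) has moves --a--▸ m23, --b--▸ m25
  m21 = a.0 | (0 | b.(0 + 0)) has moves --a--▸ m24, --b--▸ m25
  m22 = a.a.0 | (0 | (0 + 0)) has moves --a--▸ m25
  m23 = 0 | (b.0 | (0 + 0)) has moves --b--▸ m26
  m24 = 0 | (0 | b.(0 + 0)) has moves --b--▸ m26
  m25 = a.0 | (0 | (0 + 0)) has moves --a--▸ m26
  m26 = 0 | (0 | (0 + 0)) has moves (no moves)
Reachable graph of Q (27 states):
  n0 = b.a.a.0 | (c.b.0 | a.(0 + 0)) + a.(c.(0 + 0) + (0 + 0 + b.0)) has moves --a--▸ n1, --a--▸ n2, --b--▸ n3, --c--▸ n4
  n1 = b.a.a.0 | (c.b.0 | (0 + 0)) has moves --b--▸ n5, --c--▸ n6
  n2 = c.(0 + 0) + (0 + 0 + b.0) has moves --b--▸ n7, --c--▸ n8
  n3 = a.a.0 | (c.b.0 | a.(0 + 0)) has moves --a--▸ n5, --a--▸ n9, --c--▸ n10
  n4 = b.a.a.0 | (b.0 | a.(0 + 0)) has moves --a--▸ n6, --b--▸ n10, --b--▸ n11
  n5 = a.a.0 | (c.b.0 | (0 + 0)) has moves --a--▸ n12, --c--▸ n13
  n6 = b.a.a.0 | (b.0 | (0 + 0)) has moves --b--▸ n13, --b--▸ n14
  n7 = 0 has moves (no moves)
  n8 = 0 + 0 has moves (no moves)
  n9 = a.0 | (c.b.0 | a.(0 + 0)) has moves --a--▸ n12, --a--▸ n15, --c--▸ n16
  n10 = a.a.0 | (b.0 | a.(0 + 0)) has moves --a--▸ n13, --a--▸ n16, --b--▸ n17
  n11 = b.a.a.0 | (0 | a.(0 + 0)) has moves --a--▸ n14, --b--▸ n17
  n12 = a.0 | (c.b.0 | (0 + 0)) has moves --a--▸ n18, --c--▸ n19
  n13 = a.a.0 | (b.0 | (0 + 0)) has moves --a--▸ n19, --b--▸ n20
  n14 = b.a.a.0 | (0 | (0 + 0)) has moves --b--▸ n20
  n15 = 0 | (c.b.0 | a.(0 + 0)) has moves --a--▸ n18, --c--▸ n21
  n16 = a.0 | (b.0 | a.(0 + 0)) has moves --a--▸ n19, --a--▸ n21, --b--▸ n22
  n17 = a.a.0 | (0 | a.(0 + 0)) has moves --a--▸ n20, --a--▸ n22
  n18 = 0 | (c.b.0 | (0 + 0)) has moves --c--▸ n23
  n19 = a.0 | (b.0 | (0 + 0)) has moves --a--▸ n23, --b--▸ n24
  n20 = a.a.0 | (0 | (0 + 0)) has moves --a--▸ n24
  n21 = 0 | (b.0 | a.(0 + 0)) has moves --a--▸ n23, --b--▸ n25
  n22 = a.0 | (0 | a.(0 + 0)) has moves --a--▸ n24, --a--▸ n25
  n23 = 0 | (b.0 | (0 + 0)) has moves --b--▸ n26
  n24 = a.0 | (0 | (0 + 0)) has moves --a--▸ n26
  n25 = 0 | (0 | a.(0 + 0)) has moves --a--▸ n26
  n26 = 0 | (0 | (0 + 0)) has moves (no moves)
Run σ = ⟨bb⟩ on P: start {m0}
  [1] b ⇒ {m2, m3}
  [2] b ⇒ {m8}
  P completes σ.
Run σ = ⟨bb⟩ on Q: start {n0}
  [1] b ⇒ {n3}
  [2] b ⇒ ∅ (Q stuck)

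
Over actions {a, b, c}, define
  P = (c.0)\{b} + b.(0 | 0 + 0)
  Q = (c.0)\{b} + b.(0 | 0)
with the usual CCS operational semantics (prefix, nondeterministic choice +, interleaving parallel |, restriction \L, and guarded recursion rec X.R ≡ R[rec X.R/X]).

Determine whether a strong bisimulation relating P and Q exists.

P ~ Q

LTS(P): 3 reachable states
  p0 = (c.0)\{b} + b.(0 | 0 + 0) has moves ··b··> p1, ··c··> p2
  p1 = 0 | 0 + 0 has moves stopped
  p2 = 0\{b} has moves stopped
LTS(Q): 3 reachable states
  q0 = (c.0)\{b} + b.(0 | 0) has moves ··b··> q1, ··c··> q2
  q1 = 0 | 0 has moves stopped
  q2 = 0\{b} has moves stopped
Partition-refinement fixed point:
  B0 = {p0, q0}
  B1 = {p1, p2, q1, q2}
p0 ∈ B0, q0 ∈ B0 → same block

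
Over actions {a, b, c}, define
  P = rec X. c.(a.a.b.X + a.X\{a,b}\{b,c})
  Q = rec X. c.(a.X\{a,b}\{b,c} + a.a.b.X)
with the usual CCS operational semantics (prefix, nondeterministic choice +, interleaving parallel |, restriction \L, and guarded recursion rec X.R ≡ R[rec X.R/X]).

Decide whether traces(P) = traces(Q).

P's transition system — 5 states:
  p0 = rec X. c.(a.a.b.X + a.X\{a,b}\{b,c}) | --c--▸ p1
  p1 = a.a.b.(rec X. c.(a.a.b.X + a.X\{a,b}\{b,c})) + a.(rec X. c.(a.a.b.X + a.X\{a,b}\{b,c}))\{a,b}\{b,c} | --a--▸ p2, --a--▸ p3
  p2 = (rec X. c.(a.a.b.X + a.X\{a,b}\{b,c}))\{a,b}\{b,c} | ∅
  p3 = a.b.(rec X. c.(a.a.b.X + a.X\{a,b}\{b,c})) | --a--▸ p4
  p4 = b.(rec X. c.(a.a.b.X + a.X\{a,b}\{b,c})) | --b--▸ p0
Q's transition system — 5 states:
  q0 = rec X. c.(a.X\{a,b}\{b,c} + a.a.b.X) | --c--▸ q1
  q1 = a.(rec X. c.(a.X\{a,b}\{b,c} + a.a.b.X))\{a,b}\{b,c} + a.a.b.(rec X. c.(a.X\{a,b}\{b,c} + a.a.b.X)) | --a--▸ q2, --a--▸ q3
  q2 = (rec X. c.(a.X\{a,b}\{b,c} + a.a.b.X))\{a,b}\{b,c} | ∅
  q3 = a.b.(rec X. c.(a.X\{a,b}\{b,c} + a.a.b.X)) | --a--▸ q4
  q4 = b.(rec X. c.(a.X\{a,b}\{b,c} + a.a.b.X)) | --b--▸ q0
Coarsest stable partition (strong bisimilarity classes):
  B0 = {p0, q0}
  B1 = {p1, q1}
  B2 = {p3, q3}
  B3 = {p4, q4}
  B4 = {p2, q2}
p0 ∈ B0, q0 ∈ B0 → same block
Bisimilar ⇒ trace-equivalent.

YES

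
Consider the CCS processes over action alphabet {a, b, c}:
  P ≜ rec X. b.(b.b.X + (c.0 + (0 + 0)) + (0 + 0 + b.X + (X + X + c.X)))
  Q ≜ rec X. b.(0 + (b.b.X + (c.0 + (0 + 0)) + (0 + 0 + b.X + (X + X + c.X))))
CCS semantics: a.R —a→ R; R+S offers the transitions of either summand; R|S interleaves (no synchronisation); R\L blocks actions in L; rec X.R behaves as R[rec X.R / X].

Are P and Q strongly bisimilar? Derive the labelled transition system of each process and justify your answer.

YES

P's transition system — 4 states:
  s0 = rec X. b.(b.b.X + (c.0 + (0 + 0)) + (0 + 0 + b.X + (X + X + c.X))) | —b→ s1
  s1 = b.b.(rec X. b.(b.b.X + (c.0 + (0 + 0)) + (0 + 0 + b.X + (X + X + c.X)))) + (c.0 + (0 + 0)) + (0 + 0 + b.(rec X. b.(b.b.X + (c.0 + (0 + 0)) + (0 + 0 + b.X + (X + X + c.X)))) + ((rec X. b.(b.b.X + (c.0 + (0 + 0)) + (0 + 0 + b.X + (X + X + c.X)))) + (rec X. b.(b.b.X + (c.0 + (0 + 0)) + (0 + 0 + b.X + (X + X + c.X)))) + c.(rec X. b.(b.b.X + (c.0 + (0 + 0)) + (0 + 0 + b.X + (X + X + c.X)))))) | —b→ s0, —b→ s1, —b→ s2, —c→ s0, —c→ s3
  s2 = b.(rec X. b.(b.b.X + (c.0 + (0 + 0)) + (0 + 0 + b.X + (X + X + c.X)))) | —b→ s0
  s3 = 0 | (no moves)
Q's transition system — 4 states:
  t0 = rec X. b.(0 + (b.b.X + (c.0 + (0 + 0)) + (0 + 0 + b.X + (X + X + c.X)))) | —b→ t1
  t1 = 0 + (b.b.(rec X. b.(0 + (b.b.X + (c.0 + (0 + 0)) + (0 + 0 + b.X + (X + X + c.X))))) + (c.0 + (0 + 0)) + (0 + 0 + b.(rec X. b.(0 + (b.b.X + (c.0 + (0 + 0)) + (0 + 0 + b.X + (X + X + c.X))))) + ((rec X. b.(0 + (b.b.X + (c.0 + (0 + 0)) + (0 + 0 + b.X + (X + X + c.X))))) + (rec X. b.(0 + (b.b.X + (c.0 + (0 + 0)) + (0 + 0 + b.X + (X + X + c.X))))) + c.(rec X. b.(0 + (b.b.X + (c.0 + (0 + 0)) + (0 + 0 + b.X + (X + X + c.X)))))))) | —b→ t0, —b→ t1, —b→ t2, —c→ t0, —c→ t3
  t2 = b.(rec X. b.(0 + (b.b.X + (c.0 + (0 + 0)) + (0 + 0 + b.X + (X + X + c.X))))) | —b→ t0
  t3 = 0 | (no moves)
Coarsest stable partition (strong bisimilarity classes):
  B0 = {s0, t0}
  B1 = {s1, t1}
  B2 = {s3, t3}
  B3 = {s2, t2}
s0 ∈ B0, t0 ∈ B0 → same block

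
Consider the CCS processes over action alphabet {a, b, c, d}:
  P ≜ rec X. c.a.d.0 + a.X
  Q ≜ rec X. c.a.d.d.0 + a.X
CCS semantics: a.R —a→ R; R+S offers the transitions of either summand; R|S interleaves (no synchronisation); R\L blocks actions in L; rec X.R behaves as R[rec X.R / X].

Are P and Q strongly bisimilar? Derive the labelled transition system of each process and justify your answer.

P's transition system — 4 states:
  u0 = rec X. c.a.d.0 + a.X has moves -a-> u0, -c-> u1
  u1 = a.d.0 has moves -a-> u2
  u2 = d.0 has moves -d-> u3
  u3 = 0 has moves deadlocked
Q's transition system — 5 states:
  v0 = rec X. c.a.d.d.0 + a.X has moves -a-> v0, -c-> v1
  v1 = a.d.d.0 has moves -a-> v2
  v2 = d.d.0 has moves -d-> v3
  v3 = d.0 has moves -d-> v4
  v4 = 0 has moves deadlocked
Bisimilarity quotient blocks:
  B0 = {u0}
  B1 = {u1}
  B2 = {u2, v3}
  B3 = {u3, v4}
  B4 = {v0}
  B5 = {v1}
  B6 = {v2}
u0 ∈ B0, v0 ∈ B4 → different blocks

NO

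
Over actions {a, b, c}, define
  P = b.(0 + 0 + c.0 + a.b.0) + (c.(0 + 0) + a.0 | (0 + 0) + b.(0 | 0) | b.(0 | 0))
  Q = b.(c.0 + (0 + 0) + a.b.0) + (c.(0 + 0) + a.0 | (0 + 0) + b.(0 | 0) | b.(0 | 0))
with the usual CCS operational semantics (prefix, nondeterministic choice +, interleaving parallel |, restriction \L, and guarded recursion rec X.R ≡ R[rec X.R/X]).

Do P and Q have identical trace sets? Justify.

YES

Reachable graph of P (9 states):
  p0 = b.(0 + 0 + c.0 + a.b.0) + (c.(0 + 0) + a.0 | (0 + 0) + b.(0 | 0) | b.(0 | 0)) has moves =a=> p1, =b=> p2, =b=> p3, =b=> p4, =c=> p5
  p1 = 0 | (0 + 0) has moves ·
  p2 = 0 + 0 + c.0 + a.b.0 has moves =a=> p6, =c=> p7
  p3 = 0 | 0 | b.(0 | 0) has moves =b=> p8
  p4 = b.(0 | 0) | (0 | 0) has moves =b=> p8
  p5 = 0 + 0 has moves ·
  p6 = b.0 has moves =b=> p7
  p7 = 0 has moves ·
  p8 = 0 | 0 | (0 | 0) has moves ·
Reachable graph of Q (9 states):
  q0 = b.(c.0 + (0 + 0) + a.b.0) + (c.(0 + 0) + a.0 | (0 + 0) + b.(0 | 0) | b.(0 | 0)) has moves =a=> q1, =b=> q2, =b=> q3, =b=> q4, =c=> q5
  q1 = 0 | (0 + 0) has moves ·
  q2 = 0 | 0 | b.(0 | 0) has moves =b=> q6
  q3 = b.(0 | 0) | (0 | 0) has moves =b=> q6
  q4 = c.0 + (0 + 0) + a.b.0 has moves =a=> q7, =c=> q8
  q5 = 0 + 0 has moves ·
  q6 = 0 | 0 | (0 | 0) has moves ·
  q7 = b.0 has moves =b=> q8
  q8 = 0 has moves ·
Bisimilarity quotient blocks:
  B0 = {p0, q0}
  B1 = {p1, p5, p7, p8, q1, q5, q6, q8}
  B2 = {p3, p4, p6, q2, q3, q7}
  B3 = {p2, q4}
p0 ∈ B0, q0 ∈ B0 → same block
Bisimilar ⇒ trace-equivalent.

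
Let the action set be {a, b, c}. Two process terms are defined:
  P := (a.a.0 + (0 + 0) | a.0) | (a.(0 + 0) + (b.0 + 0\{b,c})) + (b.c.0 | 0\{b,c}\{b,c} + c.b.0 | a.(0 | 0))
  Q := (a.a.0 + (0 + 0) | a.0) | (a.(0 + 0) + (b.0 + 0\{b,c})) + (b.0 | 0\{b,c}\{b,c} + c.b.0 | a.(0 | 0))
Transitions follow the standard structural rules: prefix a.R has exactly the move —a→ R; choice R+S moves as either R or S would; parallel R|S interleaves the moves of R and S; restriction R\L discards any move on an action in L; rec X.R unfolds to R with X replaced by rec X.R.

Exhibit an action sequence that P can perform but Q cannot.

bc

LTS(P): 19 reachable states
  m0 = (a.a.0 + (0 + 0) | a.0) | (a.(0 + 0) + (b.0 + 0\{b,c})) + (b.c.0 | 0\{b,c}\{b,c} + c.b.0 | a.(0 | 0)) → —a→ m1, —a→ m2, —a→ m3, —a→ m4, —b→ m5, —b→ m6, —c→ m7
  m1 = (0 + 0) | 0 | (a.(0 + 0) + (b.0 + 0\{b,c})) → —a→ m8, —b→ m9
  m2 = (a.a.0 + (0 + 0) | a.0) | (0 + 0) → —a→ m10, —a→ m8
  m3 = a.0 | (a.(0 + 0) + (b.0 + 0\{b,c})) → —a→ m10, —a→ m11, —b→ m12
  m4 = c.b.0 | (0 | 0) → —c→ m13
  m5 = (a.a.0 + (0 + 0) | a.0) | 0 → —a→ m12, —a→ m9
  m6 = c.0 | 0\{b,c}\{b,c} → —c→ m14
  m7 = b.0 | a.(0 | 0) → —a→ m13, —b→ m15
  m8 = (0 + 0) | 0 | (0 + 0) → stopped
  m9 = (0 + 0) | 0 | 0 → stopped
  m10 = a.0 | (0 + 0) → —a→ m16
  m11 = 0 | (a.(0 + 0) + (b.0 + 0\{b,c})) → —a→ m16, —b→ m17
  m12 = a.0 | 0 → —a→ m17
  m13 = b.0 | (0 | 0) → —b→ m18
  m14 = 0 | 0\{b,c}\{b,c} → stopped
  m15 = 0 | a.(0 | 0) → —a→ m18
  m16 = 0 | (0 + 0) → stopped
  m17 = 0 | 0 → stopped
  m18 = 0 | (0 | 0) → stopped
LTS(Q): 18 reachable states
  n0 = (a.a.0 + (0 + 0) | a.0) | (a.(0 + 0) + (b.0 + 0\{b,c})) + (b.0 | 0\{b,c}\{b,c} + c.b.0 | a.(0 | 0)) → —a→ n1, —a→ n2, —a→ n3, —a→ n4, —b→ n5, —b→ n6, —c→ n7
  n1 = (0 + 0) | 0 | (a.(0 + 0) + (b.0 + 0\{b,c})) → —a→ n8, —b→ n9
  n2 = (a.a.0 + (0 + 0) | a.0) | (0 + 0) → —a→ n10, —a→ n8
  n3 = a.0 | (a.(0 + 0) + (b.0 + 0\{b,c})) → —a→ n10, —a→ n11, —b→ n12
  n4 = c.b.0 | (0 | 0) → —c→ n13
  n5 = (a.a.0 + (0 + 0) | a.0) | 0 → —a→ n12, —a→ n9
  n6 = 0 | 0\{b,c}\{b,c} → stopped
  n7 = b.0 | a.(0 | 0) → —a→ n13, —b→ n14
  n8 = (0 + 0) | 0 | (0 + 0) → stopped
  n9 = (0 + 0) | 0 | 0 → stopped
  n10 = a.0 | (0 + 0) → —a→ n15
  n11 = 0 | (a.(0 + 0) + (b.0 + 0\{b,c})) → —a→ n15, —b→ n16
  n12 = a.0 | 0 → —a→ n16
  n13 = b.0 | (0 | 0) → —b→ n17
  n14 = 0 | a.(0 | 0) → —a→ n17
  n15 = 0 | (0 + 0) → stopped
  n16 = 0 | 0 → stopped
  n17 = 0 | (0 | 0) → stopped
Executing bc from P (initial set {m0}):
  after b @ step 1: {m5, m6}
  after c @ step 2: {m14}
  ✓ P
Executing bc from Q (initial set {n0}):
  after b @ step 1: {n5, n6}
  after c @ step 2: ∅  — Q cannot continue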